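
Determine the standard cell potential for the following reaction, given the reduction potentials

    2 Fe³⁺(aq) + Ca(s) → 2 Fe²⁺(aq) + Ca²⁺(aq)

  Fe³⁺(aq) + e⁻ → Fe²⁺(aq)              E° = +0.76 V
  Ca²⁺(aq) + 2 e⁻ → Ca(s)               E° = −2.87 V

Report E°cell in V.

In the reaction as written, Fe³⁺(aq) is reduced (cathode) and Ca²⁺(aq) is produced by oxidation at the anode.
E°cell = E°(cathode) − E°(anode) = +0.76 − (−2.87) = +3.63 V.

+3.63 V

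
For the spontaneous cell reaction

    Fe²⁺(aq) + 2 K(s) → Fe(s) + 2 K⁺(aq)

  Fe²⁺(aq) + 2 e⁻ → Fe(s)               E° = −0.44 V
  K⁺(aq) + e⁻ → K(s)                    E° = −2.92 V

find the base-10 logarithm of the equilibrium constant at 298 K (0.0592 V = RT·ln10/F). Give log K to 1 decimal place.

log K = 83.8

The Fe²⁺/Fe couple is reduced (cathode); E°cell = −0.44 − (−2.92) = +2.48 V with n = 2.
At equilibrium E = 0, so log K = nE°cell / 0.0592 = (2)(+2.48) / 0.0592 = 83.8.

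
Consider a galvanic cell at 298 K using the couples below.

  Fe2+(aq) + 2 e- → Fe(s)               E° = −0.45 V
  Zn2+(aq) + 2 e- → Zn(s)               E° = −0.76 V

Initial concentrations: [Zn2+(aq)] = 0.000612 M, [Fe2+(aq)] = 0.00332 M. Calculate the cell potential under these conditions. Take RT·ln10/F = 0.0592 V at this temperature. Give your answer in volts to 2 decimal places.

+0.33 V

Since E°(Fe²⁺/Fe) > E°(Zn²⁺/Zn), Fe²⁺/Fe serves as the cathode.
The standard potential is −0.45 − (−0.76) = +0.31 V and the balanced reaction transfers n = 2 electrons.
For the overall reaction Fe2+(aq) + Zn(s) → Fe(s) + Zn2+(aq), Q = [Zn2+(aq)] / [Fe2+(aq)] = 0.184, giving log Q = −0.734.
By the Nernst equation, E = +0.31 − (0.0592/2)·(−0.734) = +0.33 V.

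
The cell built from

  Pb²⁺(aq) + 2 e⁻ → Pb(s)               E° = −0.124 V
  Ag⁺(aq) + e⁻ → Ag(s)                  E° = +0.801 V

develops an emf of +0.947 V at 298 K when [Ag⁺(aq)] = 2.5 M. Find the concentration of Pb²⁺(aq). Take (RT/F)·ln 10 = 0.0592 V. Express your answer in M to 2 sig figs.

With Ag⁺/Ag at the cathode and Pb²⁺/Pb at the anode, E°cell = +0.801 − (−0.124) = +0.925 V (n = 2).
Since E = E° − (0.0592/n)·log Q, log Q = n(E° − E)/0.0592 = −0.743.
For 2 Ag⁺(aq) + Pb(s) → 2 Ag(s) + Pb²⁺(aq), the reaction quotient is Q = [Pb²⁺(aq)] / [Ag⁺(aq)]^2.
Solving for the unknown gives log [Pb²⁺(aq)] = 0.053, so [Pb²⁺(aq)] ≈ 1.1 M.

1.1 M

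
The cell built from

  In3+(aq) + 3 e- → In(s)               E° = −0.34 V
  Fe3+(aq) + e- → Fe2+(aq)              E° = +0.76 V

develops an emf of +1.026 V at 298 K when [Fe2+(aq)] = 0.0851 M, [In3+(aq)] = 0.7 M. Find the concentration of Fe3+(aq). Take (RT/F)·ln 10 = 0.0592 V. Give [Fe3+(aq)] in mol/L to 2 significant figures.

0.0042 M

With Fe³⁺/Fe²⁺ at the cathode and In³⁺/In at the anode, E°cell = +0.76 − (−0.34) = +1.10 V (n = 3).
From the Nernst equation, log Q = n(E° − E)/0.0592 = 3·(+1.10 − (+1.026))/0.0592 = 3.750.
The balanced reaction is 3 Fe3+(aq) + In(s) → 3 Fe2+(aq) + In3+(aq), so Q = ([Fe2+(aq)]^3·[In3+(aq)]) / [Fe3+(aq)]^3.
Isolating [Fe3+(aq)] in Q = 10^{3.750} yields log [Fe3+(aq)] = −2.372, i.e. 0.0042 M.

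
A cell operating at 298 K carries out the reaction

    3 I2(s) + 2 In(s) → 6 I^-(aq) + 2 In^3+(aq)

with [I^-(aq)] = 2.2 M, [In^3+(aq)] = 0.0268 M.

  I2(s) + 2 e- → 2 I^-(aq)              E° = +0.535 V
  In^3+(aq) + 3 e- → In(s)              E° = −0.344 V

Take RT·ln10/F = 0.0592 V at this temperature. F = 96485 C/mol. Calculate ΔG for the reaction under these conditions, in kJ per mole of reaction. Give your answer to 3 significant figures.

With I₂/I⁻ reduced at the cathode, E°cell = +0.535 − (−0.344) = +0.879 V and n = 6.
Here Q = [I^-(aq)]^6·[In^3+(aq)]^2 = 0.0814 (log Q = −1.089), giving E = +0.879 − (0.0592/6)·(−1.089) = +0.8897 V.
Finally ΔG = −nFE = −(6)(96485 C/mol)(+0.8897 V) = −515 kJ/mol.

−515 kJ/mol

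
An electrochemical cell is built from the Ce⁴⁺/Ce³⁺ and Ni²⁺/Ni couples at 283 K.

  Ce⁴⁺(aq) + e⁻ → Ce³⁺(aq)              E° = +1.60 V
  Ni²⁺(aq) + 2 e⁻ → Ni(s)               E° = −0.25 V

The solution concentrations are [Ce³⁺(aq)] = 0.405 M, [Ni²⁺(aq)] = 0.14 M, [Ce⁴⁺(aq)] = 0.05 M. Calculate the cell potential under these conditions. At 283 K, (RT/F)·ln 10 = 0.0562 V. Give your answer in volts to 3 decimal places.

+1.823 V

The Ce⁴⁺/Ce³⁺ couple has the more positive E°, so it is the cathode; Ni²⁺/Ni is the anode.
E°cell = E°cat − E°an = +1.60 − (−0.25) = +1.85 V; n = 2.
For the overall reaction 2 Ce⁴⁺(aq) + Ni(s) → 2 Ce³⁺(aq) + Ni²⁺(aq), Q = ([Ce³⁺(aq)]^2·[Ni²⁺(aq)]) / [Ce⁴⁺(aq)]^2 = 9.19, giving log Q = 0.963.
E = E° − (0.0562/n)·log Q = +1.85 − (0.0562/2)(0.963) = +1.823 V.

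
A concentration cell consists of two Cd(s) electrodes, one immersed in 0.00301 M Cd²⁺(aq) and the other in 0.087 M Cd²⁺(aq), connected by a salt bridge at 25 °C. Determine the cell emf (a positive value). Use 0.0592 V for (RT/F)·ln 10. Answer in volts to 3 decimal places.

For a concentration cell E°cell = 0, since both electrodes use the same couple.
The compartment with the higher Cd²⁺(aq) concentration (0.087 M) acts as the cathode; ions are reduced there and produced at the dilute (0.00301 M) anode.
With n = 2, Ecell = −(0.0592/2)·log([dilute]/[conc]) = −(0.0592/2)·log(0.00301/0.087) = +0.043 V.

0.043 V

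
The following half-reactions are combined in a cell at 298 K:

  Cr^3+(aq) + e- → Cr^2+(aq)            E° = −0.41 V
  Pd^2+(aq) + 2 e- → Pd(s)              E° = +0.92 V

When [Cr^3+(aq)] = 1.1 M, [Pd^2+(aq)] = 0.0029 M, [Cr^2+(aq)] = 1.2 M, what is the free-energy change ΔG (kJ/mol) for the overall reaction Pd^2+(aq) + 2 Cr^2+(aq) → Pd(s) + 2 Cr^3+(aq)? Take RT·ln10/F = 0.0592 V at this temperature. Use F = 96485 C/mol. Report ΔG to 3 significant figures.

−243 kJ/mol

The standard cell potential is +0.92 − (−0.41) = +1.33 V, with n = 2 electrons in the balanced equation.
Here Q = [Cr^3+(aq)]^2 / ([Pd^2+(aq)]·[Cr^2+(aq)]^2) = 290 (log Q = 2.462), giving E = +1.33 − (0.0592/2)·(2.462) = +1.2571 V.
ΔG = −nFE = −(2)(96485)(+1.2571) J/mol = −243 kJ/mol.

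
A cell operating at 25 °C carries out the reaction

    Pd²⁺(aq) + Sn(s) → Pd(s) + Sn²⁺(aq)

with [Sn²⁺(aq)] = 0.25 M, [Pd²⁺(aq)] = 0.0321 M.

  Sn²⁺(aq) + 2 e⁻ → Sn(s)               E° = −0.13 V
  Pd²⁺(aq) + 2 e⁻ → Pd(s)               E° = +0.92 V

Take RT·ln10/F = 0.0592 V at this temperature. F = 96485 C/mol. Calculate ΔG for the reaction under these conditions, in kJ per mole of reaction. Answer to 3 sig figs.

With Pd²⁺/Pd reduced at the cathode, E°cell = +0.92 − (−0.13) = +1.05 V and n = 2.
The reaction quotient is [Sn²⁺(aq)] / [Pd²⁺(aq)] = 7.79; by Nernst, E = +1.05 − (0.0592/2)(0.891) = +1.0236 V.
Finally ΔG = −nFE = −(2)(96485 C/mol)(+1.0236 V) = −198 kJ/mol.

−198 kJ/mol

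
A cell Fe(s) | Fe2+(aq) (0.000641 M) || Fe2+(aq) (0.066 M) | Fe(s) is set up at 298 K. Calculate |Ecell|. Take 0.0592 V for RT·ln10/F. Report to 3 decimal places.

For a concentration cell E°cell = 0, since both electrodes use the same couple.
The compartment with the higher Fe2+(aq) concentration (0.066 M) acts as the cathode; ions are reduced there and produced at the dilute (0.000641 M) anode.
With n = 2, Ecell = −(0.0592/2)·log([dilute]/[conc]) = −(0.0592/2)·log(0.000641/0.066) = +0.060 V.

0.060 V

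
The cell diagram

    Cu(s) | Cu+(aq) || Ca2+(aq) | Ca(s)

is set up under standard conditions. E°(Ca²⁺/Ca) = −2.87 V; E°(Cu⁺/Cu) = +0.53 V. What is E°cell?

−3.40 V

By convention the left-hand electrode in cell notation is the anode (oxidation) and the right-hand electrode is the cathode (reduction).
E°cell = E°(right) − E°(left) = −2.87 − (+0.53) = −3.40 V.
The negative sign shows that, as written, the cell would require an external voltage to drive the reaction.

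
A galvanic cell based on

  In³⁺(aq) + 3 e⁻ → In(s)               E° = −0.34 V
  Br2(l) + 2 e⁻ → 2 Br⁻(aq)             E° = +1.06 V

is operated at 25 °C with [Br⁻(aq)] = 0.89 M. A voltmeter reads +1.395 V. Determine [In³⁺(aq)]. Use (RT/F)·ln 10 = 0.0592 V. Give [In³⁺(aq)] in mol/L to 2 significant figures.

Br₂/Br⁻ is the cathode (higher E°); E°cell = +1.06 − (−0.34) = +1.40 V with n = 6.
Rearranging E = E° − (0.0592/n)·log Q gives log Q = 6(+1.40 − (+1.395))/0.0592 = 0.507.
For 3 Br2(l) + 2 In(s) → 6 Br⁻(aq) + 2 In³⁺(aq), the reaction quotient is Q = [Br⁻(aq)]^6·[In³⁺(aq)]^2.
Substituting the known concentrations and solving, log [In³⁺(aq)] = 0.405 and [In³⁺(aq)] = 2.5 M.

2.5 M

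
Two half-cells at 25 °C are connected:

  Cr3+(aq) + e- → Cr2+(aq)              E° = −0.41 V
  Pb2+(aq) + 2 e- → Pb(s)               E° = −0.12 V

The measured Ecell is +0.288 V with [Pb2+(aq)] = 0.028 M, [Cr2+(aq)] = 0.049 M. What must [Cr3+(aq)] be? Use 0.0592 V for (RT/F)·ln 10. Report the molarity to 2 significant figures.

With Pb²⁺/Pb at the cathode and Cr³⁺/Cr²⁺ at the anode, E°cell = −0.12 − (−0.41) = +0.29 V (n = 2).
Since E = E° − (0.0592/n)·log Q, log Q = n(E° − E)/0.0592 = 0.068.
The balanced reaction is Pb2+(aq) + 2 Cr2+(aq) → Pb(s) + 2 Cr3+(aq), so Q = [Cr3+(aq)]^2 / ([Pb2+(aq)]·[Cr2+(aq)]^2).
Isolating [Cr3+(aq)] in Q = 10^{0.068} yields log [Cr3+(aq)] = −2.052, i.e. 0.0089 M.

0.0089 M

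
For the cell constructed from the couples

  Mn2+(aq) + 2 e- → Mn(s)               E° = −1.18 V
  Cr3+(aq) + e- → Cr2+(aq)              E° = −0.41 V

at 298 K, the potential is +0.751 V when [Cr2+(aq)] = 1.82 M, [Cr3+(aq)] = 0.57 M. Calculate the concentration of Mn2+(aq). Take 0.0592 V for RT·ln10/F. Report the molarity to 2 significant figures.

Cr³⁺/Cr²⁺ is the cathode (higher E°); E°cell = −0.41 − (−1.18) = +0.77 V with n = 2.
Rearranging E = E° − (0.0592/n)·log Q gives log Q = 2(+0.77 − (+0.751))/0.0592 = 0.642.
Balancing electrons gives 2 Cr3+(aq) + Mn(s) → 2 Cr2+(aq) + Mn2+(aq); thus Q = ([Cr2+(aq)]^2·[Mn2+(aq)]) / [Cr3+(aq)]^2.
Solving for the unknown gives log [Mn2+(aq)] = −0.366, so [Mn2+(aq)] ≈ 0.43 M.

0.43 M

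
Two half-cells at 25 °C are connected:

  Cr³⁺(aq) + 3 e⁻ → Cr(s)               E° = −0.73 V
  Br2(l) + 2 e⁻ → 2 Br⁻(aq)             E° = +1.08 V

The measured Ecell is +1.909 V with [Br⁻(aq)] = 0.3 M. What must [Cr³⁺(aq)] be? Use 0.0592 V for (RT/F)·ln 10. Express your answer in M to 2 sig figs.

0.00036 M

With Br₂/Br⁻ at the cathode and Cr³⁺/Cr at the anode, E°cell = +1.08 − (−0.73) = +1.81 V (n = 6).
Rearranging E = E° − (0.0592/n)·log Q gives log Q = 6(+1.81 − (+1.909))/0.0592 = −10.034.
For 3 Br2(l) + 2 Cr(s) → 6 Br⁻(aq) + 2 Cr³⁺(aq), the reaction quotient is Q = [Br⁻(aq)]^6·[Cr³⁺(aq)]^2.
Substituting the known concentrations and solving, log [Cr³⁺(aq)] = −3.448 and [Cr³⁺(aq)] = 0.00036 M.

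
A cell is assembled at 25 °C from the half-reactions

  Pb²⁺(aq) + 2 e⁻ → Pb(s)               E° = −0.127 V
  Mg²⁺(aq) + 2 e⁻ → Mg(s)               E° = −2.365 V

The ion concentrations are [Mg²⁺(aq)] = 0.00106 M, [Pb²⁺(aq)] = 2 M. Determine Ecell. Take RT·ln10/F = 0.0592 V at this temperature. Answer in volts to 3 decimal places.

Since E°(Pb²⁺/Pb) > E°(Mg²⁺/Mg), Pb²⁺/Pb serves as the cathode.
E°cell = −0.127 − (−2.365) = +2.238 V, with n = 2 electrons transferred.
Balancing gives Pb²⁺(aq) + Mg(s) → Pb(s) + Mg²⁺(aq); hence Q = [Mg²⁺(aq)] / [Pb²⁺(aq)] = 0.00053 (log Q = −3.276).
E = E° − (0.0592/n)·log Q = +2.238 − (0.0592/2)(−3.276) = +2.335 V.

+2.335 V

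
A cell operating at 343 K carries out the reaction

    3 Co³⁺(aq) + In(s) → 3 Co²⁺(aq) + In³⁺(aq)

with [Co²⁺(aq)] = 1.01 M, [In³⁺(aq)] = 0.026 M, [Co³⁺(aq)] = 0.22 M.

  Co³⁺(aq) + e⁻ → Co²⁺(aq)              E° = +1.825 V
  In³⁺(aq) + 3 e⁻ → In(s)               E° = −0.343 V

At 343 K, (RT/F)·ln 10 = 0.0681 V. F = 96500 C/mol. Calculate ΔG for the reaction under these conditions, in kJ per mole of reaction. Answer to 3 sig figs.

The standard cell potential is +1.825 − (−0.343) = +2.168 V, with n = 3 electrons in the balanced equation.
Q = ([Co²⁺(aq)]^3·[In³⁺(aq)]) / [Co³⁺(aq)]^3 = 2.52, so log Q = 0.401 and E = +2.168 − (0.0681/3)(0.401) = +2.1589 V.
Then ΔG = −nFE = −3 × 96500 × +2.1589 J/mol = −625 kJ/mol.

−625 kJ/mol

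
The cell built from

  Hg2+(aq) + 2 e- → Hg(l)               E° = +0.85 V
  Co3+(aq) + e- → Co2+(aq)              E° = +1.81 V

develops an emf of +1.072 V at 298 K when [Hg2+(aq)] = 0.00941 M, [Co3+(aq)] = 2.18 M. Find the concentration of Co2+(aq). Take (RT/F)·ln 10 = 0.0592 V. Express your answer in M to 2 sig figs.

The Co³⁺/Co²⁺ couple has the larger reduction potential, so it is the cathode: E°cell = +1.81 − (+0.85) = +0.96 V and n = 2.
Rearranging E = E° − (0.0592/n)·log Q gives log Q = 2(+0.96 − (+1.072))/0.0592 = −3.784.
Balancing electrons gives 2 Co3+(aq) + Hg(l) → 2 Co2+(aq) + Hg2+(aq); thus Q = ([Co2+(aq)]^2·[Hg2+(aq)]) / [Co3+(aq)]^2.
Solving for the unknown gives log [Co2+(aq)] = −0.540, so [Co2+(aq)] ≈ 0.29 M.

0.29 M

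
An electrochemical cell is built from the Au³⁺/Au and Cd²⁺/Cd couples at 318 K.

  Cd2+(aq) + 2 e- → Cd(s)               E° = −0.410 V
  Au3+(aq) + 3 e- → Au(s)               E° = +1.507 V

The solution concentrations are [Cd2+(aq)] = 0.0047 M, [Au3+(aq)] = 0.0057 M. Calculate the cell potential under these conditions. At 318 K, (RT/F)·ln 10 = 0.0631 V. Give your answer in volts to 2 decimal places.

Since E°(Au³⁺/Au) > E°(Cd²⁺/Cd), Au³⁺/Au serves as the cathode.
E°cell = +1.507 − (−0.410) = +1.917 V, with n = 6 electrons transferred.
For the overall reaction 2 Au3+(aq) + 3 Cd(s) → 2 Au(s) + 3 Cd2+(aq), Q = [Cd2+(aq)]^3 / [Au3+(aq)]^2 = 0.0032, giving log Q = −2.495.
E = E° − (0.0631/n)·log Q = +1.917 − (0.0631/6)(−2.495) = +1.94 V.

+1.94 V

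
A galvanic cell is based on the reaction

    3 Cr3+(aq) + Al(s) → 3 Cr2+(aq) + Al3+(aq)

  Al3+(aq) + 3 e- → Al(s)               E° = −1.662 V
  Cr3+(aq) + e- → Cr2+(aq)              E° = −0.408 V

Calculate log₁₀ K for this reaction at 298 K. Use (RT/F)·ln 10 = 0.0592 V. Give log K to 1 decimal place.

The Cr³⁺/Cr²⁺ couple is reduced (cathode); E°cell = −0.408 − (−1.662) = +1.254 V with n = 3.
At equilibrium E = 0, so log K = nE°cell / 0.0592 = (3)(+1.254) / 0.0592 = 63.5.

log K = 63.5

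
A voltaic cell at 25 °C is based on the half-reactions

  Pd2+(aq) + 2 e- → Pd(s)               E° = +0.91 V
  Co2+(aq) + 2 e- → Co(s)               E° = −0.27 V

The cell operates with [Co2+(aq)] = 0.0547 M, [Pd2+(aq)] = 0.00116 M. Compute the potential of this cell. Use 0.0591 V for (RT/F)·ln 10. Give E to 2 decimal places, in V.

+1.13 V

Pd²⁺/Pd is reduced (cathode, E° = +0.91 V) and Co²⁺/Co is oxidized (anode).
E°cell = E°cat − E°an = +0.91 − (−0.27) = +1.18 V; n = 2.
The balanced reaction is Pd2+(aq) + Co(s) → Pd(s) + Co2+(aq), so Q = [Co2+(aq)] / [Pd2+(aq)] = 47.2 and log Q = 1.674.
Applying E = E° − (RT ln10/nF)·log Q gives +1.18 − (0.0591/2)(1.674) = +1.13 V.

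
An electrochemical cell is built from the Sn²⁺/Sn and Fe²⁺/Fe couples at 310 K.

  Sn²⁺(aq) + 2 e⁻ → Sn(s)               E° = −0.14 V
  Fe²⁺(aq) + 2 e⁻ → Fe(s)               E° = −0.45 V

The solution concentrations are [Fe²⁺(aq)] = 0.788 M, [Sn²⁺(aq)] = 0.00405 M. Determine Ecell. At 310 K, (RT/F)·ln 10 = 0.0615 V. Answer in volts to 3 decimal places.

+0.240 V

The Sn²⁺/Sn couple has the more positive E°, so it is the cathode; Fe²⁺/Fe is the anode.
E°cell = E°cat − E°an = −0.14 − (−0.45) = +0.31 V; n = 2.
The balanced reaction is Sn²⁺(aq) + Fe(s) → Sn(s) + Fe²⁺(aq), so Q = [Fe²⁺(aq)] / [Sn²⁺(aq)] = 195 and log Q = 2.289.
Applying E = E° − (RT ln10/nF)·log Q gives +0.31 − (0.0615/2)(2.289) = +0.240 V.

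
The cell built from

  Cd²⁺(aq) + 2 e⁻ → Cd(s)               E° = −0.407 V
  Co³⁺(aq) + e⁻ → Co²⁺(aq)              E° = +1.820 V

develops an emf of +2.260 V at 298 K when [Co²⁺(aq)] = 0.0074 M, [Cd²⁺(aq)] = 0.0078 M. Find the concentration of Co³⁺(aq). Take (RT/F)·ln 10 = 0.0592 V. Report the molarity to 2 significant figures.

The Co³⁺/Co²⁺ couple has the larger reduction potential, so it is the cathode: E°cell = +1.820 − (−0.407) = +2.227 V and n = 2.
Rearranging E = E° − (0.0592/n)·log Q gives log Q = 2(+2.227 − (+2.260))/0.0592 = −1.115.
The balanced reaction is 2 Co³⁺(aq) + Cd(s) → 2 Co²⁺(aq) + Cd²⁺(aq), so Q = ([Co²⁺(aq)]^2·[Cd²⁺(aq)]) / [Co³⁺(aq)]^2.
Substituting the known concentrations and solving, log [Co³⁺(aq)] = −2.627 and [Co³⁺(aq)] = 0.0024 M.

0.0024 M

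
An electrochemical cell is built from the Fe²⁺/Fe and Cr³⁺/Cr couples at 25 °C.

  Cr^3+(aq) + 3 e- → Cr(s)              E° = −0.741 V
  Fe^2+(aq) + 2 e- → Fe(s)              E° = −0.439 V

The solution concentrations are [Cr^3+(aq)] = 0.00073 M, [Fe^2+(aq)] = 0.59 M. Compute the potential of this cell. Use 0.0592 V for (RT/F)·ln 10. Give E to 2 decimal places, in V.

+0.36 V

Since E°(Fe²⁺/Fe) > E°(Cr³⁺/Cr), Fe²⁺/Fe serves as the cathode.
E°cell = E°cat − E°an = −0.439 − (−0.741) = +0.302 V; n = 6.
The balanced reaction is 3 Fe^2+(aq) + 2 Cr(s) → 3 Fe(s) + 2 Cr^3+(aq), so Q = [Cr^3+(aq)]^2 / [Fe^2+(aq)]^3 = 2.59×10^−6 and log Q = −5.586.
E = E° − (0.0592/n)·log Q = +0.302 − (0.0592/6)(−5.586) = +0.36 V.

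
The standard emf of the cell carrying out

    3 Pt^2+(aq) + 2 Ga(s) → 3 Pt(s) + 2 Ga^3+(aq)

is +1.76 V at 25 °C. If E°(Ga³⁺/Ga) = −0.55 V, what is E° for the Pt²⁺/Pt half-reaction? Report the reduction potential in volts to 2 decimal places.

+1.21 V

In the reaction as written the Pt²⁺/Pt couple is reduced (cathode) and Ga³⁺/Ga is oxidized (anode), so E°cell = E°(Pt²⁺/Pt) − E°(Ga³⁺/Ga).
E°(Pt²⁺/Pt) = E°cell + E°(anode) = +1.76 + (−0.55) = +1.21 V.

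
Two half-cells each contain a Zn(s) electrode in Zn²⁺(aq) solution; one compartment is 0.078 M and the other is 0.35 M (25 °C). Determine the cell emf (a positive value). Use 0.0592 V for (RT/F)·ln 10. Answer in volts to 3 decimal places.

For a concentration cell E°cell = 0, since both electrodes use the same couple.
The compartment with the higher Zn²⁺(aq) concentration (0.35 M) acts as the cathode; ions are reduced there and produced at the dilute (0.078 M) anode.
With n = 2, Ecell = −(0.0592/2)·log([dilute]/[conc]) = −(0.0592/2)·log(0.078/0.35) = +0.019 V.

0.019 V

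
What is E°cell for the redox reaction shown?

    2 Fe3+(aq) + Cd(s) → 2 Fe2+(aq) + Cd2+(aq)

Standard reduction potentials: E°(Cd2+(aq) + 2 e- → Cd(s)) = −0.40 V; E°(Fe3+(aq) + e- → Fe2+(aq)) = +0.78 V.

In the reaction as written, Fe3+(aq) is reduced (cathode) and Cd2+(aq) is produced by oxidation at the anode.
E°cell = E°(cathode) − E°(anode) = +0.78 − (−0.40) = +1.18 V.
The positive value indicates the reaction is spontaneous as written.

+1.18 V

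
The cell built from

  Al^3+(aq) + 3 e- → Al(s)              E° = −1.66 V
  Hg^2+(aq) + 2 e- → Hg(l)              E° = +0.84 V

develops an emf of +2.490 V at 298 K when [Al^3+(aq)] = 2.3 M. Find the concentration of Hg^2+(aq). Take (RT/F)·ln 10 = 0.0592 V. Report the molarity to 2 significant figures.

Hg²⁺/Hg is the cathode (higher E°); E°cell = +0.84 − (−1.66) = +2.50 V with n = 6.
From the Nernst equation, log Q = n(E° − E)/0.0592 = 6·(+2.50 − (+2.490))/0.0592 = 1.014.
Balancing electrons gives 3 Hg^2+(aq) + 2 Al(s) → 3 Hg(l) + 2 Al^3+(aq); thus Q = [Al^3+(aq)]^2 / [Hg^2+(aq)]^3.
Substituting the known concentrations and solving, log [Hg^2+(aq)] = −0.097 and [Hg^2+(aq)] = 0.80 M.

0.80 M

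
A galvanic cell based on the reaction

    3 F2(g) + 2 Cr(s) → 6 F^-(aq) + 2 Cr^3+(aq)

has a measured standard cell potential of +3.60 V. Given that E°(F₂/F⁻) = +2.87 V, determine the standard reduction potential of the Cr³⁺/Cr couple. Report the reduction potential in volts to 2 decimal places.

−0.73 V

In the reaction as written the F₂/F⁻ couple is reduced (cathode) and Cr³⁺/Cr is oxidized (anode), so E°cell = E°(F₂/F⁻) − E°(Cr³⁺/Cr).
E°(Cr³⁺/Cr) = E°(cathode) − E°cell = +2.87 − (+3.60) = −0.73 V.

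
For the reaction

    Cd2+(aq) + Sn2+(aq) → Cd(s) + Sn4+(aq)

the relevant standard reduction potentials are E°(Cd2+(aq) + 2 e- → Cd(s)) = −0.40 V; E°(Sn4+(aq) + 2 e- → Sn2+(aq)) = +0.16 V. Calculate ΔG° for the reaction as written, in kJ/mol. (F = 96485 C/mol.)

In the reaction as written Cd2+(aq) is reduced, so the Cd²⁺/Cd couple is the cathode and Sn⁴⁺/Sn²⁺ is the anode.
E°cell = −0.40 − (+0.16) = −0.56 V; balancing electrons gives n = 2.
ΔG° = −nFE°cell = −(2)(96485)(−0.56) J/mol = +108 kJ/mol.

+108 kJ/mol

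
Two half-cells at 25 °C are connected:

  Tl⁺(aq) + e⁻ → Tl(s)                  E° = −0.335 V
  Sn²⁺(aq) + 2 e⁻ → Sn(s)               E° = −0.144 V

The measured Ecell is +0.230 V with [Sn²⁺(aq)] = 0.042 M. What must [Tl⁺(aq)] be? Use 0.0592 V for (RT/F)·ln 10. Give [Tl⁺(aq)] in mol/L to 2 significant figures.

0.045 M

With Sn²⁺/Sn at the cathode and Tl⁺/Tl at the anode, E°cell = −0.144 − (−0.335) = +0.191 V (n = 2).
From the Nernst equation, log Q = n(E° − E)/0.0592 = 2·(+0.191 − (+0.230))/0.0592 = −1.318.
The balanced reaction is Sn²⁺(aq) + 2 Tl(s) → Sn(s) + 2 Tl⁺(aq), so Q = [Tl⁺(aq)]^2 / [Sn²⁺(aq)].
Solving for the unknown gives log [Tl⁺(aq)] = −1.347, so [Tl⁺(aq)] ≈ 0.045 M.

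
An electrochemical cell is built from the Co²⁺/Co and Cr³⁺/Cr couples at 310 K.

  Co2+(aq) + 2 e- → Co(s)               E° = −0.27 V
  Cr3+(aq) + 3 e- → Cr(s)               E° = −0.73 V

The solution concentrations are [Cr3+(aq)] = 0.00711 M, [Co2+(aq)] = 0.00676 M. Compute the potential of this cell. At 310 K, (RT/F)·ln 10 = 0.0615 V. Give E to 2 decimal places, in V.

+0.44 V

Co²⁺/Co is reduced (cathode, E° = −0.27 V) and Cr³⁺/Cr is oxidized (anode).
The standard potential is −0.27 − (−0.73) = +0.46 V and the balanced reaction transfers n = 6 electrons.
For the overall reaction 3 Co2+(aq) + 2 Cr(s) → 3 Co(s) + 2 Cr3+(aq), Q = [Cr3+(aq)]^2 / [Co2+(aq)]^3 = 164, giving log Q = 2.214.
E = E° − (0.0615/n)·log Q = +0.46 − (0.0615/6)(2.214) = +0.44 V.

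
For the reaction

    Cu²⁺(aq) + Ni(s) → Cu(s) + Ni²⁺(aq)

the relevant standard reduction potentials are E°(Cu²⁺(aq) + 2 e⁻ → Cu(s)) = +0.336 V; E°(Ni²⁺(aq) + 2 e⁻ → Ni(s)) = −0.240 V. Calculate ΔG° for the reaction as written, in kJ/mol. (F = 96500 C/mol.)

−111 kJ/mol

In the reaction as written Cu²⁺(aq) is reduced, so the Cu²⁺/Cu couple is the cathode and Ni²⁺/Ni is the anode.
E°cell = +0.336 − (−0.240) = +0.576 V; balancing electrons gives n = 2.
ΔG° = −nFE°cell = −(2)(96500)(+0.576) J/mol = −111 kJ/mol.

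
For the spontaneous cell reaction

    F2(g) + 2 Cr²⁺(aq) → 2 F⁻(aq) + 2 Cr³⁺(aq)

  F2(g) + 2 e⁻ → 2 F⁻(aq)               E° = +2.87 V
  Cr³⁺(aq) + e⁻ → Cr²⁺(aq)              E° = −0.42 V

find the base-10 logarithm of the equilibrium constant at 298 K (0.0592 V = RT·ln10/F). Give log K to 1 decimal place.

The F₂/F⁻ couple is reduced (cathode); E°cell = +2.87 − (−0.42) = +3.29 V with n = 2.
At equilibrium E = 0, so log K = nE°cell / 0.0592 = (2)(+3.29) / 0.0592 = 111.1.

log K = 111.1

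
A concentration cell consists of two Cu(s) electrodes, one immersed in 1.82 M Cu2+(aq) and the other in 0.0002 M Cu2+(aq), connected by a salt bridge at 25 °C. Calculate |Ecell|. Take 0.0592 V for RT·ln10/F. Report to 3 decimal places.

0.117 V

For a concentration cell E°cell = 0, since both electrodes use the same couple.
The compartment with the higher Cu2+(aq) concentration (1.82 M) acts as the cathode; ions are reduced there and produced at the dilute (0.0002 M) anode.
With n = 2, Ecell = −(0.0592/2)·log([dilute]/[conc]) = −(0.0592/2)·log(0.0002/1.82) = +0.117 V.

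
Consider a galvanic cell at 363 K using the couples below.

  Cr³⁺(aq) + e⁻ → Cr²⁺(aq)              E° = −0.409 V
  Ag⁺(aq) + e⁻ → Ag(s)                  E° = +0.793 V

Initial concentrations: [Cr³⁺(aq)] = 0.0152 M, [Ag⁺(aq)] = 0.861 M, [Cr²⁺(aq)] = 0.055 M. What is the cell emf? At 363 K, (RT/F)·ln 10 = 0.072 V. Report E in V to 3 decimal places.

+1.238 V

Since E°(Ag⁺/Ag) > E°(Cr³⁺/Cr²⁺), Ag⁺/Ag serves as the cathode.
E°cell = E°cat − E°an = +0.793 − (−0.409) = +1.202 V; n = 1.
The balanced reaction is Ag⁺(aq) + Cr²⁺(aq) → Ag(s) + Cr³⁺(aq), so Q = [Cr³⁺(aq)] / ([Ag⁺(aq)]·[Cr²⁺(aq)]) = 0.321 and log Q = −0.494.
Applying E = E° − (RT ln10/nF)·log Q gives +1.202 − (0.072/1)(−0.494) = +1.238 V.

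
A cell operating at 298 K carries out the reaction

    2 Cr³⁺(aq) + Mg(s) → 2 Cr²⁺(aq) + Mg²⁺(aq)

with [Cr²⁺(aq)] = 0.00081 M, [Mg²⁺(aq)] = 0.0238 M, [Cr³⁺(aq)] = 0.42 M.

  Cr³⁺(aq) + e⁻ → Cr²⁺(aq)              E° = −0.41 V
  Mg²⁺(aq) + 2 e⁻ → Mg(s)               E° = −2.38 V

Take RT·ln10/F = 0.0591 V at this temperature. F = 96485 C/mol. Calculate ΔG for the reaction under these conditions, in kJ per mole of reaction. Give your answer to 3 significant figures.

With Cr³⁺/Cr²⁺ reduced at the cathode, E°cell = −0.41 − (−2.38) = +1.97 V and n = 2.
Q = ([Cr²⁺(aq)]^2·[Mg²⁺(aq)]) / [Cr³⁺(aq)]^2 = 8.85×10^−8, so log Q = −7.053 and E = +1.97 − (0.0591/2)(−7.053) = +2.1784 V.
Then ΔG = −nFE = −2 × 96485 × +2.1784 J/mol = −420 kJ/mol.

−420 kJ/mol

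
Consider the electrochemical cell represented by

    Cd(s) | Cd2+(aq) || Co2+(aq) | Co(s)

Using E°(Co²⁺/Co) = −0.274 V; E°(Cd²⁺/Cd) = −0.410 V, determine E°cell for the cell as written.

By convention the left-hand electrode in cell notation is the anode (oxidation) and the right-hand electrode is the cathode (reduction).
E°cell = E°(right) − E°(left) = −0.274 − (−0.410) = +0.136 V.

+0.136 V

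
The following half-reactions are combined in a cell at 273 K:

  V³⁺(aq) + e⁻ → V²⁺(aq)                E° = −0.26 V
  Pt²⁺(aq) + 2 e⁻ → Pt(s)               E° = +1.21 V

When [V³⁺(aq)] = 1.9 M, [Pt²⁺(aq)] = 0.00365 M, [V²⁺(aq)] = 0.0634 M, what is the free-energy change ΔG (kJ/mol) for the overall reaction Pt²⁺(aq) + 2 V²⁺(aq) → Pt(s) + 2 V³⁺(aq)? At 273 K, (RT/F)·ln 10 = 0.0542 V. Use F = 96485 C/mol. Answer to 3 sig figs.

With Pt²⁺/Pt reduced at the cathode, E°cell = +1.21 − (−0.26) = +1.47 V and n = 2.
Here Q = [V³⁺(aq)]^2 / ([Pt²⁺(aq)]·[V²⁺(aq)]^2) = 2.46×10^5 (log Q = 5.391), giving E = +1.47 − (0.0542/2)·(5.391) = +1.3239 V.
Finally ΔG = −nFE = −(2)(96485 C/mol)(+1.3239 V) = −255 kJ/mol.

−255 kJ/mol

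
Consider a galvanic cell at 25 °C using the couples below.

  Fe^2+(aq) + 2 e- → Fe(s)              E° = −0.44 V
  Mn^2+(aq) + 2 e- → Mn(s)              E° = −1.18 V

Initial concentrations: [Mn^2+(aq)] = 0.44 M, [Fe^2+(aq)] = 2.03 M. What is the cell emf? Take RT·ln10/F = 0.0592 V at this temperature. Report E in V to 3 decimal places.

+0.760 V

Since E°(Fe²⁺/Fe) > E°(Mn²⁺/Mn), Fe²⁺/Fe serves as the cathode.
E°cell = E°cat − E°an = −0.44 − (−1.18) = +0.74 V; n = 2.
The balanced reaction is Fe^2+(aq) + Mn(s) → Fe(s) + Mn^2+(aq), so Q = [Mn^2+(aq)] / [Fe^2+(aq)] = 0.217 and log Q = −0.664.
E = E° − (0.0592/n)·log Q = +0.74 − (0.0592/2)(−0.664) = +0.760 V.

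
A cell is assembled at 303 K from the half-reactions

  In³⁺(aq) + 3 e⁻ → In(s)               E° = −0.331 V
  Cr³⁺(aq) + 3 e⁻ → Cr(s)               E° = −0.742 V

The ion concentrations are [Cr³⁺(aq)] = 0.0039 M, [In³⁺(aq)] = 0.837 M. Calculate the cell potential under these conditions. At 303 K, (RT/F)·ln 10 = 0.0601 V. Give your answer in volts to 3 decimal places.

+0.458 V

The In³⁺/In couple has the more positive E°, so it is the cathode; Cr³⁺/Cr is the anode.
The standard potential is −0.331 − (−0.742) = +0.411 V and the balanced reaction transfers n = 3 electrons.
The balanced reaction is In³⁺(aq) + Cr(s) → In(s) + Cr³⁺(aq), so Q = [Cr³⁺(aq)] / [In³⁺(aq)] = 0.00466 and log Q = −2.332.
By the Nernst equation, E = +0.411 − (0.0601/3)·(−2.332) = +0.458 V.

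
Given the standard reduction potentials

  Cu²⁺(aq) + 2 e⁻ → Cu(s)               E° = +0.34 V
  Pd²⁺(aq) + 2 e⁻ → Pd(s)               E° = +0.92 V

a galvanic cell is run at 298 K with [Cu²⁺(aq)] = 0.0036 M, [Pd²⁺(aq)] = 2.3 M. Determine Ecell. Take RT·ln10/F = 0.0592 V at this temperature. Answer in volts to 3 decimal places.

The Pd²⁺/Pd couple has the more positive E°, so it is the cathode; Cu²⁺/Cu is the anode.
The standard potential is +0.92 − (+0.34) = +0.58 V and the balanced reaction transfers n = 2 electrons.
Balancing gives Pd²⁺(aq) + Cu(s) → Pd(s) + Cu²⁺(aq); hence Q = [Cu²⁺(aq)] / [Pd²⁺(aq)] = 0.00157 (log Q = −2.805).
E = E° − (0.0592/n)·log Q = +0.58 − (0.0592/2)(−2.805) = +0.663 V.

+0.663 V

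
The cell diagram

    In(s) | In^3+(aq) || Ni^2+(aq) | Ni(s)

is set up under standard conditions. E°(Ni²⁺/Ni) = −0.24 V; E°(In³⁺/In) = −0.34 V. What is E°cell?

+0.10 V

By convention the left-hand electrode in cell notation is the anode (oxidation) and the right-hand electrode is the cathode (reduction).
E°cell = E°(right) − E°(left) = −0.24 − (−0.34) = +0.10 V.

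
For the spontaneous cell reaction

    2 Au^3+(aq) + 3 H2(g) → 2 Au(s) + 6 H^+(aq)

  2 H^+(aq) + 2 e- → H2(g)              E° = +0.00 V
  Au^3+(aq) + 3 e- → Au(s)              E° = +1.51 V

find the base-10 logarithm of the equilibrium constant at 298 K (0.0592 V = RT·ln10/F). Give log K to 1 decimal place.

The Au³⁺/Au couple is reduced (cathode); E°cell = +1.51 − (+0.00) = +1.51 V with n = 6.
At equilibrium E = 0, so log K = nE°cell / 0.0592 = (6)(+1.51) / 0.0592 = 153.0.

log K = 153.0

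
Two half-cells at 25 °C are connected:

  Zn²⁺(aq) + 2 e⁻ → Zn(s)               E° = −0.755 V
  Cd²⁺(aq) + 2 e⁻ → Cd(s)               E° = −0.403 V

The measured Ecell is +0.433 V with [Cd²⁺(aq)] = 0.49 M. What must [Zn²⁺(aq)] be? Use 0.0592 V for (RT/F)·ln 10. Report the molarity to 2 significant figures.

0.00090 M

Cd²⁺/Cd is the cathode (higher E°); E°cell = −0.403 − (−0.755) = +0.352 V with n = 2.
Rearranging E = E° − (0.0592/n)·log Q gives log Q = 2(+0.352 − (+0.433))/0.0592 = −2.736.
The balanced reaction is Cd²⁺(aq) + Zn(s) → Cd(s) + Zn²⁺(aq), so Q = [Zn²⁺(aq)] / [Cd²⁺(aq)].
Substituting the known concentrations and solving, log [Zn²⁺(aq)] = −3.046 and [Zn²⁺(aq)] = 0.00090 M.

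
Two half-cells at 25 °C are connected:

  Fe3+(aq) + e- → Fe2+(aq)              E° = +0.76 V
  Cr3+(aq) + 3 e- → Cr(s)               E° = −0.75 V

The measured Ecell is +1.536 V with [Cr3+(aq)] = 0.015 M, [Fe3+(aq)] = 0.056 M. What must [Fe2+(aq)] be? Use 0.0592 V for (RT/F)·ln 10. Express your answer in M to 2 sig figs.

The Fe³⁺/Fe²⁺ couple has the larger reduction potential, so it is the cathode: E°cell = +0.76 − (−0.75) = +1.51 V and n = 3.
Rearranging E = E° − (0.0592/n)·log Q gives log Q = 3(+1.51 − (+1.536))/0.0592 = −1.318.
The balanced reaction is 3 Fe3+(aq) + Cr(s) → 3 Fe2+(aq) + Cr3+(aq), so Q = ([Fe2+(aq)]^3·[Cr3+(aq)]) / [Fe3+(aq)]^3.
Substituting the known concentrations and solving, log [Fe2+(aq)] = −1.083 and [Fe2+(aq)] = 0.083 M.

0.083 M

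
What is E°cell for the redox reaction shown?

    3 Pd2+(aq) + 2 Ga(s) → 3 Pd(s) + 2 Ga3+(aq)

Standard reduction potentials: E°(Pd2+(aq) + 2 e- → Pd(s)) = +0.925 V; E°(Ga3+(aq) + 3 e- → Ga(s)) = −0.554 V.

Pd2+(aq) gains electrons, so the Pd²⁺/Pd couple is the cathode; the Ga³⁺/Ga couple is the anode.
E°cell = E°(cathode) − E°(anode) = +0.925 − (−0.554) = +1.479 V.

+1.479 V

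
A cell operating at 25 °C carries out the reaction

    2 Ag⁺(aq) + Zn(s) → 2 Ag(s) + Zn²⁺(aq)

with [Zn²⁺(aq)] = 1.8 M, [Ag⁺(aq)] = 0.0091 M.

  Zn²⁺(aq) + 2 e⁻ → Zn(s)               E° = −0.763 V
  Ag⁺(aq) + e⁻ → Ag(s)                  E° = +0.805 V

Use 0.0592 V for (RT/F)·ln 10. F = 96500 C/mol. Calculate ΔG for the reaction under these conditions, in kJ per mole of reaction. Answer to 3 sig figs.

E°cell = +0.805 − (−0.763) = +1.568 V; the balanced reaction transfers n = 2 electrons.
Q = [Zn²⁺(aq)] / [Ag⁺(aq)]^2 = 2.17×10^4, so log Q = 4.337 and E = +1.568 − (0.0592/2)(4.337) = +1.4396 V.
Finally ΔG = −nFE = −(2)(96500 C/mol)(+1.4396 V) = −278 kJ/mol.

−278 kJ/mol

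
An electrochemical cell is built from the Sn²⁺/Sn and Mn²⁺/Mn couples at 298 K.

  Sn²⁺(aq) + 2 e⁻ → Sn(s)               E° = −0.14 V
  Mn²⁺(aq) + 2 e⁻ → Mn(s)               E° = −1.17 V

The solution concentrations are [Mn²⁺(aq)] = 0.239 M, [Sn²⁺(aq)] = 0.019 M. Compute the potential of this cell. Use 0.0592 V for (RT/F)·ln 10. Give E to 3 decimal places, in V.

+0.997 V

The Sn²⁺/Sn couple has the more positive E°, so it is the cathode; Mn²⁺/Mn is the anode.
E°cell = E°cat − E°an = −0.14 − (−1.17) = +1.03 V; n = 2.
The balanced reaction is Sn²⁺(aq) + Mn(s) → Sn(s) + Mn²⁺(aq), so Q = [Mn²⁺(aq)] / [Sn²⁺(aq)] = 12.6 and log Q = 1.100.
Applying E = E° − (RT ln10/nF)·log Q gives +1.03 − (0.0592/2)(1.100) = +0.997 V.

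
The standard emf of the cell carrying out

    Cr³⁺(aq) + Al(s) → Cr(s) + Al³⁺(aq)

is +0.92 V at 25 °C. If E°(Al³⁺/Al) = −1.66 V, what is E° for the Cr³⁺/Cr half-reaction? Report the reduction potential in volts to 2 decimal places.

In the reaction as written the Cr³⁺/Cr couple is reduced (cathode) and Al³⁺/Al is oxidized (anode), so E°cell = E°(Cr³⁺/Cr) − E°(Al³⁺/Al).
E°(Cr³⁺/Cr) = E°cell + E°(anode) = +0.92 + (−1.66) = −0.74 V.

−0.74 V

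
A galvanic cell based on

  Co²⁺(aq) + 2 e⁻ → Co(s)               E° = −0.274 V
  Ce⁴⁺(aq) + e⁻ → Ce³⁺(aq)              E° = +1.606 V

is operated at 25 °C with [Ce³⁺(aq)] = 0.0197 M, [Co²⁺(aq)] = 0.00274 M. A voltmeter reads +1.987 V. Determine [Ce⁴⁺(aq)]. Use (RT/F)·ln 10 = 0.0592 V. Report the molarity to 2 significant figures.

0.066 M

With Ce⁴⁺/Ce³⁺ at the cathode and Co²⁺/Co at the anode, E°cell = +1.606 − (−0.274) = +1.880 V (n = 2).
Since E = E° − (0.0592/n)·log Q, log Q = n(E° − E)/0.0592 = −3.615.
Balancing electrons gives 2 Ce⁴⁺(aq) + Co(s) → 2 Ce³⁺(aq) + Co²⁺(aq); thus Q = ([Ce³⁺(aq)]^2·[Co²⁺(aq)]) / [Ce⁴⁺(aq)]^2.
Isolating [Ce⁴⁺(aq)] in Q = 10^{−3.615} yields log [Ce⁴⁺(aq)] = −1.179, i.e. 0.066 M.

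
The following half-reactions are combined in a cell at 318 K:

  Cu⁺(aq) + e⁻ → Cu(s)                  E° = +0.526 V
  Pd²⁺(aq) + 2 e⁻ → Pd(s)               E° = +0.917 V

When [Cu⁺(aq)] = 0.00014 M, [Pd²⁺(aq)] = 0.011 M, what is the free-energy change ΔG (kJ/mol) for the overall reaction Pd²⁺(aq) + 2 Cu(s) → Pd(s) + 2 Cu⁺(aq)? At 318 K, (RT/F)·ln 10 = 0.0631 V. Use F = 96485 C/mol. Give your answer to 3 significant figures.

−110 kJ/mol

The standard cell potential is +0.917 − (+0.526) = +0.391 V, with n = 2 electrons in the balanced equation.
The reaction quotient is [Cu⁺(aq)]^2 / [Pd²⁺(aq)] = 1.78×10^−6; by Nernst, E = +0.391 − (0.0631/2)(−5.749) = +0.5724 V.
ΔG = −nFE = −(2)(96485)(+0.5724) J/mol = −110 kJ/mol.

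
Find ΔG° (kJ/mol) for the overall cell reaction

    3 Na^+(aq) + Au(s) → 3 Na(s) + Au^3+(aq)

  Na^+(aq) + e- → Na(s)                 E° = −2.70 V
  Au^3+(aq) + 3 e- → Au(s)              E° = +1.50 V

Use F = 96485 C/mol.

In the reaction as written Na^+(aq) is reduced, so the Na⁺/Na couple is the cathode and Au³⁺/Au is the anode.
E°cell = −2.70 − (+1.50) = −4.20 V; balancing electrons gives n = 3.
ΔG° = −nFE°cell = −(3)(96485)(−4.20) J/mol = +1216 kJ/mol.

+1216 kJ/mol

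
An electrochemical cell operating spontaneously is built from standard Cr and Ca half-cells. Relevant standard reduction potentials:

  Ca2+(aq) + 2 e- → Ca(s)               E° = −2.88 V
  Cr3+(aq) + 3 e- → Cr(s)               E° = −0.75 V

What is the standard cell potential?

+2.13 V

The Cr³⁺/Cr couple has the higher E°, so Cr ion is reduced (cathode) and Ca is oxidized (anode).
E°cell = E°(cathode) − E°(anode) = −0.75 − (−2.88) = +2.13 V.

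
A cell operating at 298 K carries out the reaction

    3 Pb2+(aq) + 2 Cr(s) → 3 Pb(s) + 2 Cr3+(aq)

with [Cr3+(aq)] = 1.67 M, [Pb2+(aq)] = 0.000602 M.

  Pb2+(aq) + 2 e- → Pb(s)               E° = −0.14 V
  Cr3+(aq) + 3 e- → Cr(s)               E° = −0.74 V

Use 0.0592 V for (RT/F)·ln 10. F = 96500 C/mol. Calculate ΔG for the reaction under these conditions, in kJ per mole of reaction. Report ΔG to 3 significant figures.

The standard cell potential is −0.14 − (−0.74) = +0.60 V, with n = 6 electrons in the balanced equation.
Q = [Cr3+(aq)]^2 / [Pb2+(aq)]^3 = 1.28×10^10, so log Q = 10.107 and E = +0.60 − (0.0592/6)(10.107) = +0.5003 V.
Then ΔG = −nFE = −6 × 96500 × +0.5003 J/mol = −290 kJ/mol.

−290 kJ/mol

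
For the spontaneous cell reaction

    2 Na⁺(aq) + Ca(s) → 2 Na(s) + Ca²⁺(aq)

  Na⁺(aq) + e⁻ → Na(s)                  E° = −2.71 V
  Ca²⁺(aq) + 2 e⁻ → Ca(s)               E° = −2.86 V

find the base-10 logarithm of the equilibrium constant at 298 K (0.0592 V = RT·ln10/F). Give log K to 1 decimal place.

log K = 5.1

The Na⁺/Na couple is reduced (cathode); E°cell = −2.71 − (−2.86) = +0.15 V with n = 2.
At equilibrium E = 0, so log K = nE°cell / 0.0592 = (2)(+0.15) / 0.0592 = 5.1.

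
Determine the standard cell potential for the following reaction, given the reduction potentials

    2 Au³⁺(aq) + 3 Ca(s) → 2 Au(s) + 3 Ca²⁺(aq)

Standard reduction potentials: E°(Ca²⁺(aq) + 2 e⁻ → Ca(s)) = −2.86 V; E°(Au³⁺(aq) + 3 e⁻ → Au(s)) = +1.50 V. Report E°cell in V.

Au³⁺(aq) gains electrons, so the Au³⁺/Au couple is the cathode; the Ca²⁺/Ca couple is the anode.
E°cell = E°(cathode) − E°(anode) = +1.50 − (−2.86) = +4.36 V.
The positive value indicates the reaction is spontaneous as written.

+4.36 V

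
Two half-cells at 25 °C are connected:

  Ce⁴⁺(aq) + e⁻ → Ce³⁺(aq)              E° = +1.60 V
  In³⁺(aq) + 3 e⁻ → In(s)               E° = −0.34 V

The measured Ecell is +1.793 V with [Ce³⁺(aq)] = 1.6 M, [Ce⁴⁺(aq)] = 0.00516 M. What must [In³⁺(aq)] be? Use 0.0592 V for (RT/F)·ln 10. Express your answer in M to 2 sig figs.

0.94 M

Ce⁴⁺/Ce³⁺ is the cathode (higher E°); E°cell = +1.60 − (−0.34) = +1.94 V with n = 3.
Rearranging E = E° − (0.0592/n)·log Q gives log Q = 3(+1.94 − (+1.793))/0.0592 = 7.449.
For 3 Ce⁴⁺(aq) + In(s) → 3 Ce³⁺(aq) + In³⁺(aq), the reaction quotient is Q = ([Ce³⁺(aq)]^3·[In³⁺(aq)]) / [Ce⁴⁺(aq)]^3.
Solving for the unknown gives log [In³⁺(aq)] = −0.025, so [In³⁺(aq)] ≈ 0.94 M.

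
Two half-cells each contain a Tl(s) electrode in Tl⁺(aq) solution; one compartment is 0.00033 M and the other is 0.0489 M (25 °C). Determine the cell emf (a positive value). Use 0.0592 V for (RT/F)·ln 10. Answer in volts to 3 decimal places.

0.129 V

For a concentration cell E°cell = 0, since both electrodes use the same couple.
The compartment with the higher Tl⁺(aq) concentration (0.0489 M) acts as the cathode; ions are reduced there and produced at the dilute (0.00033 M) anode.
With n = 1, Ecell = −(0.0592/1)·log([dilute]/[conc]) = −(0.0592/1)·log(0.00033/0.0489) = +0.129 V.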